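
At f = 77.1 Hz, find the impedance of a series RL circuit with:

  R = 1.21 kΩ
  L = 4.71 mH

Step 1 — Angular frequency: ω = 2π·f = 2π·77.1 = 484.4 rad/s.
Step 2 — Component impedances:
  R: Z = R = 1210 Ω
  L: Z = jωL = j·484.4·0.00471 = 0 + j2.282 Ω
Step 3 — Series combination: Z_total = R + L = 1210 + j2.282 Ω = 1210∠0.1° Ω.

Z = 1210 + j2.282 Ω = 1210∠0.1° Ω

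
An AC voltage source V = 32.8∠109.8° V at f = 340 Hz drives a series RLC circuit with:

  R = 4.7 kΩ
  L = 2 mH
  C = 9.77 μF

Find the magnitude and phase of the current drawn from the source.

Step 1 — Angular frequency: ω = 2π·f = 2π·340 = 2136 rad/s.
Step 2 — Component impedances:
  R: Z = R = 4700 Ω
  L: Z = jωL = j·2136·0.002 = 0 + j4.273 Ω
  C: Z = 1/(jωC) = -j/(ω·C) = 0 - j47.91 Ω
Step 3 — Series combination: Z_total = R + L + C = 4700 - j43.64 Ω = 4700∠-0.5° Ω.
Step 4 — Source phasor: V = 32.8∠109.8° V = -11.11 + j30.86 V.
Step 5 — Ohm's law: I = V / Z_total = (-11.11 + j30.86) / (4700 - j43.64) = -0.002425 + j0.006544 A.
Step 6 — Convert to polar: |I| = 0.006978 A, ∠I = 110.3°.

I = 0.006978∠110.3° A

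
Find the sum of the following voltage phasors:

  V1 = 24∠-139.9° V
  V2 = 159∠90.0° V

Step 1 — Convert each phasor to rectangular form:
  V1 = 24·(cos(-139.9°) + j·sin(-139.9°)) = -18.36 - j15.46 V
  V2 = 159·(cos(90.0°) + j·sin(90.0°)) = 0 + j159 V
Step 2 — Sum components: V_total = -18.36 + j143.5 V.
Step 3 — Convert to polar: |V_total| = 144.7 V, ∠V_total = 97.3°.

V_total = 144.7∠97.3° V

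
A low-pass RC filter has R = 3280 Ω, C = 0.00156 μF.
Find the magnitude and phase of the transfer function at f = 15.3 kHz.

Step 1 — Angular frequency: ω = 2π·1.53e+04 = 9.613e+04 rad/s.
Step 2 — Transfer function: H(jω) = 1/(1 + jωRC).
Step 3 — Denominator: 1 + jωRC = 1 + j·9.613e+04·3280·1.56e-09 = 1 + j0.4919.
Step 4 — H = 0.8052 - j0.3961.
Step 5 — Magnitude: |H| = 0.8973 (-0.9 dB); phase: φ = -26.2°.

|H| = 0.8973 (-0.9 dB), φ = -26.2°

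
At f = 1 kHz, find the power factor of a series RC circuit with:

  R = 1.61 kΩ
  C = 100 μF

Step 1 — Angular frequency: ω = 2π·f = 2π·1000 = 6283 rad/s.
Step 2 — Component impedances:
  R: Z = R = 1610 Ω
  C: Z = 1/(jωC) = -j/(ω·C) = 0 - j1.592 Ω
Step 3 — Series combination: Z_total = R + C = 1610 - j1.592 Ω = 1610∠-0.1° Ω.
Step 4 — Power factor: PF = cos(φ) = Re(Z)/|Z| = 1610/1610 = 1.
Step 5 — Type: Im(Z) = -1.592 ⇒ leading (phase φ = -0.1°).

PF = 1 (leading, φ = -0.1°)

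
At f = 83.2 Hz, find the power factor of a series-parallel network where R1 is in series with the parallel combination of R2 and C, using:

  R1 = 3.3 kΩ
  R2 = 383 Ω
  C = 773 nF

Step 1 — Angular frequency: ω = 2π·f = 2π·83.2 = 522.8 rad/s.
Step 2 — Component impedances:
  R1: Z = R = 3300 Ω
  R2: Z = R = 383 Ω
  C: Z = 1/(jωC) = -j/(ω·C) = 0 - j2475 Ω
Step 3 — Parallel branch: R2 || C = 1/(1/R2 + 1/C) = 374 - j57.89 Ω.
Step 4 — Series with R1: Z_total = R1 + (R2 || C) = 3674 - j57.89 Ω = 3674∠-0.9° Ω.
Step 5 — Power factor: PF = cos(φ) = Re(Z)/|Z| = 3674/3674.5 = 0.9999.
Step 6 — Type: Im(Z) = -57.89 ⇒ leading (phase φ = -0.9°).

PF = 0.9999 (leading, φ = -0.9°)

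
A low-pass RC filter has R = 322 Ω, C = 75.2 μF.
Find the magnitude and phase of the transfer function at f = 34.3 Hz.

Step 1 — Angular frequency: ω = 2π·34.3 = 215.5 rad/s.
Step 2 — Transfer function: H(jω) = 1/(1 + jωRC).
Step 3 — Denominator: 1 + jωRC = 1 + j·215.5·322·7.52e-05 = 1 + j5.219.
Step 4 — H = 0.03542 - j0.1848.
Step 5 — Magnitude: |H| = 0.1882 (-14.5 dB); phase: φ = -79.2°.

|H| = 0.1882 (-14.5 dB), φ = -79.2°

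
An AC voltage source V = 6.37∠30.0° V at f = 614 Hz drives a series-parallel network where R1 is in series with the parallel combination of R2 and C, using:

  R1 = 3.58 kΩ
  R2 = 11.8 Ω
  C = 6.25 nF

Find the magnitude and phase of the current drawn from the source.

Step 1 — Angular frequency: ω = 2π·f = 2π·614 = 3858 rad/s.
Step 2 — Component impedances:
  R1: Z = R = 3580 Ω
  R2: Z = R = 11.8 Ω
  C: Z = 1/(jωC) = -j/(ω·C) = 0 - j4.147e+04 Ω
Step 3 — Parallel branch: R2 || C = 1/(1/R2 + 1/C) = 11.8 - j0.003357 Ω.
Step 4 — Series with R1: Z_total = R1 + (R2 || C) = 3592 - j0.003357 Ω = 3592∠-0.0° Ω.
Step 5 — Source phasor: V = 6.37∠30.0° V = 5.517 + j3.185 V.
Step 6 — Ohm's law: I = V / Z_total = (5.517 + j3.185) / (3592 - j0.003357) = 0.001536 + j0.0008867 A.
Step 7 — Convert to polar: |I| = 0.001773 A, ∠I = 30.0°.

I = 0.001773∠30.0° A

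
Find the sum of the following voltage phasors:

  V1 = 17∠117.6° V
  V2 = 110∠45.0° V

Step 1 — Convert each phasor to rectangular form:
  V1 = 17·(cos(117.6°) + j·sin(117.6°)) = -7.876 + j15.07 V
  V2 = 110·(cos(45.0°) + j·sin(45.0°)) = 77.78 + j77.78 V
Step 2 — Sum components: V_total = 69.91 + j92.85 V.
Step 3 — Convert to polar: |V_total| = 116.2 V, ∠V_total = 53.0°.

V_total = 116.2∠53.0° V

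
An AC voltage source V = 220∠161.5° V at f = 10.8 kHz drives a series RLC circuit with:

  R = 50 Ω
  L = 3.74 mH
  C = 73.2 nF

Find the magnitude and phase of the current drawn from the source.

Step 1 — Angular frequency: ω = 2π·f = 2π·1.08e+04 = 6.786e+04 rad/s.
Step 2 — Component impedances:
  R: Z = R = 50 Ω
  L: Z = jωL = j·6.786e+04·0.00374 = 0 + j253.8 Ω
  C: Z = 1/(jωC) = -j/(ω·C) = 0 - j201.3 Ω
Step 3 — Series combination: Z_total = R + L + C = 50 + j52.47 Ω = 72.48∠46.4° Ω.
Step 4 — Source phasor: V = 220∠161.5° V = -208.6 + j69.81 V.
Step 5 — Ohm's law: I = V / Z_total = (-208.6 + j69.81) / (50 + j52.47) = -1.288 + j2.748 A.
Step 6 — Convert to polar: |I| = 3.035 A, ∠I = 115.1°.

I = 3.035∠115.1° A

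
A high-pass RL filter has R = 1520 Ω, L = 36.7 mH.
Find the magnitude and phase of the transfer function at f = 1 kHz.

Step 1 — Angular frequency: ω = 2π·1000 = 6283 rad/s.
Step 2 — Transfer function: H(jω) = jωL/(R + jωL).
Step 3 — Numerator jωL = j·230.6; denominator R + jωL = 1520 + j230.6.
Step 4 — H = 0.0225 + j0.1483.
Step 5 — Magnitude: |H| = 0.15 (-16.5 dB); phase: φ = 81.4°.

|H| = 0.15 (-16.5 dB), φ = 81.4°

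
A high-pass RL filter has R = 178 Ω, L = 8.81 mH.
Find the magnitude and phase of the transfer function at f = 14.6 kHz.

Step 1 — Angular frequency: ω = 2π·1.46e+04 = 9.173e+04 rad/s.
Step 2 — Transfer function: H(jω) = jωL/(R + jωL).
Step 3 — Numerator jωL = j·808.2; denominator R + jωL = 178 + j808.2.
Step 4 — H = 0.9537 + j0.2101.
Step 5 — Magnitude: |H| = 0.9766 (-0.2 dB); phase: φ = 12.4°.

|H| = 0.9766 (-0.2 dB), φ = 12.4°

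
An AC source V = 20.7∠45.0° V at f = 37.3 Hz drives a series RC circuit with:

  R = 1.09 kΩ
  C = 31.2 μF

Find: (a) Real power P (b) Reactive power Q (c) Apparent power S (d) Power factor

Step 1 — Angular frequency: ω = 2π·f = 2π·37.3 = 234.4 rad/s.
Step 2 — Component impedances:
  R: Z = R = 1090 Ω
  C: Z = 1/(jωC) = -j/(ω·C) = 0 - j136.8 Ω
Step 3 — Series combination: Z_total = R + C = 1090 - j136.8 Ω = 1099∠-7.2° Ω.
Step 4 — Source phasor: V = 20.7∠45.0° V = 14.64 + j14.64 V.
Step 5 — Current: I = V / Z = 0.01156 + j0.01488 A = 0.01884∠52.2° A.
Step 6 — Complex power: S = V·I* = 0.387 - j0.04856 VA.
Step 7 — Real power: P = Re(S) = 0.387 W.
Step 8 — Reactive power: Q = Im(S) = -0.04856 VAR.
Step 9 — Apparent power: |S| = 0.3901 VA.
Step 10 — Power factor: PF = P/|S| = 0.9922 (leading).

(a) P = 0.387 W  (b) Q = -0.04856 VAR  (c) S = 0.3901 VA  (d) PF = 0.9922 (leading)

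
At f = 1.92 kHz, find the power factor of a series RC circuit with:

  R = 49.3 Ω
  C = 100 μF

Step 1 — Angular frequency: ω = 2π·f = 2π·1920 = 1.206e+04 rad/s.
Step 2 — Component impedances:
  R: Z = R = 49.3 Ω
  C: Z = 1/(jωC) = -j/(ω·C) = 0 - j0.8289 Ω
Step 3 — Series combination: Z_total = R + C = 49.3 - j0.8289 Ω = 49.31∠-1.0° Ω.
Step 4 — Power factor: PF = cos(φ) = Re(Z)/|Z| = 49.3/49.307 = 0.9999.
Step 5 — Type: Im(Z) = -0.8289 ⇒ leading (phase φ = -1.0°).

PF = 0.9999 (leading, φ = -1.0°)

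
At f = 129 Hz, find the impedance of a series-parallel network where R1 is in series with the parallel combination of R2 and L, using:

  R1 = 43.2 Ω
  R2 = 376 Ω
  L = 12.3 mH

Step 1 — Angular frequency: ω = 2π·f = 2π·129 = 810.5 rad/s.
Step 2 — Component impedances:
  R1: Z = R = 43.2 Ω
  R2: Z = R = 376 Ω
  L: Z = jωL = j·810.5·0.0123 = 0 + j9.97 Ω
Step 3 — Parallel branch: R2 || L = 1/(1/R2 + 1/L) = 0.2642 + j9.963 Ω.
Step 4 — Series with R1: Z_total = R1 + (R2 || L) = 43.46 + j9.963 Ω = 44.59∠12.9° Ω.

Z = 43.46 + j9.963 Ω = 44.59∠12.9° Ω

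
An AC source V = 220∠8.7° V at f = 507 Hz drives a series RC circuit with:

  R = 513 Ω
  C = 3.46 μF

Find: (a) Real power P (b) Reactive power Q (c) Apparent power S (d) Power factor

Step 1 — Angular frequency: ω = 2π·f = 2π·507 = 3186 rad/s.
Step 2 — Component impedances:
  R: Z = R = 513 Ω
  C: Z = 1/(jωC) = -j/(ω·C) = 0 - j90.73 Ω
Step 3 — Series combination: Z_total = R + C = 513 - j90.73 Ω = 521∠-10.0° Ω.
Step 4 — Source phasor: V = 220∠8.7° V = 217.5 + j33.28 V.
Step 5 — Current: I = V / Z = 0.3999 + j0.1356 A = 0.4223∠18.7° A.
Step 6 — Complex power: S = V·I* = 91.49 - j16.18 VA.
Step 7 — Real power: P = Re(S) = 91.49 W.
Step 8 — Reactive power: Q = Im(S) = -16.18 VAR.
Step 9 — Apparent power: |S| = 92.91 VA.
Step 10 — Power factor: PF = P/|S| = 0.9847 (leading).

(a) P = 91.49 W  (b) Q = -16.18 VAR  (c) S = 92.91 VA  (d) PF = 0.9847 (leading)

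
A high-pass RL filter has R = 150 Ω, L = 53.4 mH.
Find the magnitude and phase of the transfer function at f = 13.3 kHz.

Step 1 — Angular frequency: ω = 2π·1.33e+04 = 8.357e+04 rad/s.
Step 2 — Transfer function: H(jω) = jωL/(R + jωL).
Step 3 — Numerator jωL = j·4462; denominator R + jωL = 150 + j4462.
Step 4 — H = 0.9989 + j0.03358.
Step 5 — Magnitude: |H| = 0.9994 (-0.0 dB); phase: φ = 1.9°.

|H| = 0.9994 (-0.0 dB), φ = 1.9°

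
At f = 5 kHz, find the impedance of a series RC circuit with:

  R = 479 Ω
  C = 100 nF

Step 1 — Angular frequency: ω = 2π·f = 2π·5000 = 3.142e+04 rad/s.
Step 2 — Component impedances:
  R: Z = R = 479 Ω
  C: Z = 1/(jωC) = -j/(ω·C) = 0 - j318.3 Ω
Step 3 — Series combination: Z_total = R + C = 479 - j318.3 Ω = 575.1∠-33.6° Ω.

Z = 479 - j318.3 Ω = 575.1∠-33.6° Ω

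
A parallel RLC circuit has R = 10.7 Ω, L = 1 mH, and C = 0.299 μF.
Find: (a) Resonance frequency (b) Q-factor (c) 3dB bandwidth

Step 1 — Resonance: ω₀ = 1/√(LC) = 1/√(0.001·2.99e-07) = 5.783e+04 rad/s.
Step 2 — f₀ = ω₀/(2π) = 9204 Hz.
Step 3 — Parallel Q: Q = R/(ω₀L) = 10.7/(5.783e+04·0.001) = 0.185.
Step 4 — Bandwidth: Δω = ω₀/Q = 3.126e+05 rad/s; BW = Δω/(2π) = 4.975e+04 Hz.

(a) f₀ = 9204 Hz  (b) Q = 0.185  (c) BW = 4.975e+04 Hz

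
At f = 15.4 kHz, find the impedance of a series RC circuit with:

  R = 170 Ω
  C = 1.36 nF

Step 1 — Angular frequency: ω = 2π·f = 2π·1.54e+04 = 9.676e+04 rad/s.
Step 2 — Component impedances:
  R: Z = R = 170 Ω
  C: Z = 1/(jωC) = -j/(ω·C) = 0 - j7599 Ω
Step 3 — Series combination: Z_total = R + C = 170 - j7599 Ω = 7601∠-88.7° Ω.

Z = 170 - j7599 Ω = 7601∠-88.7° Ω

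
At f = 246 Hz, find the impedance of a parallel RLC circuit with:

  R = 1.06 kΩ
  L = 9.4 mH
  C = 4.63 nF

Step 1 — Angular frequency: ω = 2π·f = 2π·246 = 1546 rad/s.
Step 2 — Component impedances:
  R: Z = R = 1060 Ω
  L: Z = jωL = j·1546·0.0094 = 0 + j14.53 Ω
  C: Z = 1/(jωC) = -j/(ω·C) = 0 - j1.397e+05 Ω
Step 3 — Parallel combination: 1/Z_total = 1/R + 1/L + 1/C; Z_total = 0.1992 + j14.53 Ω = 14.53∠89.2° Ω.

Z = 0.1992 + j14.53 Ω = 14.53∠89.2° Ω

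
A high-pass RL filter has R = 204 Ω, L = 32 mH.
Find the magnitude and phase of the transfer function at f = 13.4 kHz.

Step 1 — Angular frequency: ω = 2π·1.34e+04 = 8.419e+04 rad/s.
Step 2 — Transfer function: H(jω) = jωL/(R + jωL).
Step 3 — Numerator jωL = j·2694; denominator R + jωL = 204 + j2694.
Step 4 — H = 0.9943 + j0.07529.
Step 5 — Magnitude: |H| = 0.9971 (-0.0 dB); phase: φ = 4.3°.

|H| = 0.9971 (-0.0 dB), φ = 4.3°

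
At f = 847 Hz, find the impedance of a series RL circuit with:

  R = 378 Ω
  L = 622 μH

Step 1 — Angular frequency: ω = 2π·f = 2π·847 = 5322 rad/s.
Step 2 — Component impedances:
  R: Z = R = 378 Ω
  L: Z = jωL = j·5322·0.000622 = 0 + j3.31 Ω
Step 3 — Series combination: Z_total = R + L = 378 + j3.31 Ω = 378∠0.5° Ω.

Z = 378 + j3.31 Ω = 378∠0.5° Ω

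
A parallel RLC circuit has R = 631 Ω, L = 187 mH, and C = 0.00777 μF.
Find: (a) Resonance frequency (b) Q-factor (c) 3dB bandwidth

Step 1 — Resonance: ω₀ = 1/√(LC) = 1/√(0.187·7.77e-09) = 2.623e+04 rad/s.
Step 2 — f₀ = ω₀/(2π) = 4175 Hz.
Step 3 — Parallel Q: Q = R/(ω₀L) = 631/(2.623e+04·0.187) = 0.1286.
Step 4 — Bandwidth: Δω = ω₀/Q = 2.04e+05 rad/s; BW = Δω/(2π) = 3.246e+04 Hz.

(a) f₀ = 4175 Hz  (b) Q = 0.1286  (c) BW = 3.246e+04 Hz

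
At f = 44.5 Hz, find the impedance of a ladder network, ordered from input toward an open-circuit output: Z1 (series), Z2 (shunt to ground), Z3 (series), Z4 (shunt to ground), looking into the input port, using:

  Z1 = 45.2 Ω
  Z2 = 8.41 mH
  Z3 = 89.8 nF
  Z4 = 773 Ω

Step 1 — Angular frequency: ω = 2π·f = 2π·44.5 = 279.6 rad/s.
Step 2 — Component impedances:
  Z1: Z = R = 45.2 Ω
  Z2: Z = jωL = j·279.6·0.00841 = 0 + j2.351 Ω
  Z3: Z = 1/(jωC) = -j/(ω·C) = 0 - j3.983e+04 Ω
  Z4: Z = R = 773 Ω
Step 3 — Ladder network (open output): work backward from the far end, alternating series and parallel combinations. Z_in = 45.2 + j2.352 Ω = 45.26∠3.0° Ω.

Z = 45.2 + j2.352 Ω = 45.26∠3.0° Ω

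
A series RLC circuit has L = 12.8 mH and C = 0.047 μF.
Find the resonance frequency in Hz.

Step 1 — Resonance condition Im(Z)=0 gives ω₀ = 1/√(LC).
Step 2 — ω₀ = 1/√(0.0128·4.7e-08) = 4.077e+04 rad/s.
Step 3 — f₀ = ω₀/(2π) = 6489 Hz.

f₀ = 6489 Hz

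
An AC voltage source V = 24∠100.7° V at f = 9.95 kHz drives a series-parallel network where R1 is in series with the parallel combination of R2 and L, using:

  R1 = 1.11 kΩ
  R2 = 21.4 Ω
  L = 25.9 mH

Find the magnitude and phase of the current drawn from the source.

Step 1 — Angular frequency: ω = 2π·f = 2π·9950 = 6.252e+04 rad/s.
Step 2 — Component impedances:
  R1: Z = R = 1110 Ω
  R2: Z = R = 21.4 Ω
  L: Z = jωL = j·6.252e+04·0.0259 = 0 + j1619 Ω
Step 3 — Parallel branch: R2 || L = 1/(1/R2 + 1/L) = 21.4 + j0.2828 Ω.
Step 4 — Series with R1: Z_total = R1 + (R2 || L) = 1131 + j0.2828 Ω = 1131∠0.0° Ω.
Step 5 — Source phasor: V = 24∠100.7° V = -4.456 + j23.58 V.
Step 6 — Ohm's law: I = V / Z_total = (-4.456 + j23.58) / (1131 + j0.2828) = -0.003933 + j0.02084 A.
Step 7 — Convert to polar: |I| = 0.02121 A, ∠I = 100.7°.

I = 0.02121∠100.7° A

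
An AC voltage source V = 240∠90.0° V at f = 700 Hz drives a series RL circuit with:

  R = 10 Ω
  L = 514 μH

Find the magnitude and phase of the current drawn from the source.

Step 1 — Angular frequency: ω = 2π·f = 2π·700 = 4398 rad/s.
Step 2 — Component impedances:
  R: Z = R = 10 Ω
  L: Z = jωL = j·4398·0.000514 = 0 + j2.261 Ω
Step 3 — Series combination: Z_total = R + L = 10 + j2.261 Ω = 10.25∠12.7° Ω.
Step 4 — Source phasor: V = 240∠90.0° V = 0 + j240 V.
Step 5 — Ohm's law: I = V / Z_total = (0 + j240) / (10 + j2.261) = 5.162 + j22.83 A.
Step 6 — Convert to polar: |I| = 23.41 A, ∠I = 77.3°.

I = 23.41∠77.3° A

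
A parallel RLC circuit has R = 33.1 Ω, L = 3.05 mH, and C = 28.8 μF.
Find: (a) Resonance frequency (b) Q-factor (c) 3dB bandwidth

Step 1 — Resonance: ω₀ = 1/√(LC) = 1/√(0.00305·2.88e-05) = 3374 rad/s.
Step 2 — f₀ = ω₀/(2π) = 537 Hz.
Step 3 — Parallel Q: Q = R/(ω₀L) = 33.1/(3374·0.00305) = 3.216.
Step 4 — Bandwidth: Δω = ω₀/Q = 1049 rad/s; BW = Δω/(2π) = 167 Hz.

(a) f₀ = 537 Hz  (b) Q = 3.216  (c) BW = 167 Hz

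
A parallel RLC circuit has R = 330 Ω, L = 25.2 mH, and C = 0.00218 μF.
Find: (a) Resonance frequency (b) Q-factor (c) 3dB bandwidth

Step 1 — Resonance: ω₀ = 1/√(LC) = 1/√(0.0252·2.18e-09) = 1.349e+05 rad/s.
Step 2 — f₀ = ω₀/(2π) = 2.147e+04 Hz.
Step 3 — Parallel Q: Q = R/(ω₀L) = 330/(1.349e+05·0.0252) = 0.09706.
Step 4 — Bandwidth: Δω = ω₀/Q = 1.39e+06 rad/s; BW = Δω/(2π) = 2.212e+05 Hz.

(a) f₀ = 2.147e+04 Hz  (b) Q = 0.09706  (c) BW = 2.212e+05 Hz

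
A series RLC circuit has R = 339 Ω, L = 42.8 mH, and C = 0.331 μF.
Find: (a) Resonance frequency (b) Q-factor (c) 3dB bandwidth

Step 1 — Resonance condition Im(Z)=0 gives ω₀ = 1/√(LC).
Step 2 — ω₀ = 1/√(0.0428·3.31e-07) = 8402 rad/s.
Step 3 — f₀ = ω₀/(2π) = 1337 Hz.
Step 4 — Series Q: Q = ω₀L/R = 8402·0.0428/339 = 1.061.
Step 5 — 3dB bandwidth: Δω = ω₀/Q = 7921 rad/s; BW = Δω/(2π) = 1261 Hz.

(a) f₀ = 1337 Hz  (b) Q = 1.061  (c) BW = 1261 Hz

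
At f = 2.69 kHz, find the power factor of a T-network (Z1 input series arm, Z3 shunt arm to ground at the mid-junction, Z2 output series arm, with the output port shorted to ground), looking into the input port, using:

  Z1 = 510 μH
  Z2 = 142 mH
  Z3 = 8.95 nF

Step 1 — Angular frequency: ω = 2π·f = 2π·2690 = 1.69e+04 rad/s.
Step 2 — Component impedances:
  Z1: Z = jωL = j·1.69e+04·0.00051 = 0 + j8.62 Ω
  Z2: Z = jωL = j·1.69e+04·0.142 = 0 + j2400 Ω
  Z3: Z = 1/(jωC) = -j/(ω·C) = 0 - j6611 Ω
Step 3 — With the output port shorted to ground, the output series arm Z2 runs from the junction to ground; the shunt arm Z3 also runs from the junction to ground. They appear in parallel: Z3 || Z2 = 0 + j3768 Ω.
Step 4 — Series with input arm Z1: Z_in = Z1 + (Z3 || Z2) = 0 + j3777 Ω = 3777∠90.0° Ω.
Step 5 — Power factor: PF = cos(φ) = Re(Z)/|Z| = 0/3777 = 0.
Step 6 — Type: Im(Z) = 3777 ⇒ lagging (phase φ = 90.0°).

PF = 0 (lagging, φ = 90.0°)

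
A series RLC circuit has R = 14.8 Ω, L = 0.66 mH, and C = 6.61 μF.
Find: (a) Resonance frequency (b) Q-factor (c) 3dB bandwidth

Step 1 — Resonance: ω₀ = 1/√(LC) = 1/√(0.00066·6.61e-06) = 1.514e+04 rad/s.
Step 2 — f₀ = ω₀/(2π) = 2410 Hz.
Step 3 — Series Q: Q = ω₀L/R = 1.514e+04·0.00066/14.8 = 0.6752.
Step 4 — Bandwidth: Δω = ω₀/Q = 2.242e+04 rad/s; BW = Δω/(2π) = 3569 Hz.

(a) f₀ = 2410 Hz  (b) Q = 0.6752  (c) BW = 3569 Hz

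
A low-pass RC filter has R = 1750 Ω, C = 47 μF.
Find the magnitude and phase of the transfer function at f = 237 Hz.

Step 1 — Angular frequency: ω = 2π·237 = 1489 rad/s.
Step 2 — Transfer function: H(jω) = 1/(1 + jωRC).
Step 3 — Denominator: 1 + jωRC = 1 + j·1489·1750·4.7e-05 = 1 + j122.5.
Step 4 — H = 6.666e-05 - j0.008164.
Step 5 — Magnitude: |H| = 0.008164 (-41.8 dB); phase: φ = -89.5°.

|H| = 0.008164 (-41.8 dB), φ = -89.5°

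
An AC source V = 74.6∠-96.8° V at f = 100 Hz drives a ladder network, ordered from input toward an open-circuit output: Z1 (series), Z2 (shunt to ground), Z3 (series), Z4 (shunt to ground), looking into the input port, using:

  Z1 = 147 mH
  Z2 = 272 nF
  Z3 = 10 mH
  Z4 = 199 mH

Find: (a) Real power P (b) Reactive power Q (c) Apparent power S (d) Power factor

Step 1 — Angular frequency: ω = 2π·f = 2π·100 = 628.3 rad/s.
Step 2 — Component impedances:
  Z1: Z = jωL = j·628.3·0.147 = 0 + j92.36 Ω
  Z2: Z = 1/(jωC) = -j/(ω·C) = 0 - j5851 Ω
  Z3: Z = jωL = j·628.3·0.01 = 0 + j6.283 Ω
  Z4: Z = jωL = j·628.3·0.199 = 0 + j125 Ω
Step 3 — Ladder network (open output): work backward from the far end, alternating series and parallel combinations. Z_in = 0 + j226.7 Ω = 226.7∠90.0° Ω.
Step 4 — Source phasor: V = 74.6∠-96.8° V = -8.833 - j74.08 V.
Step 5 — Current: I = V / Z = -0.3268 + j0.03896 A = 0.3291∠173.2° A.
Step 6 — Complex power: S = V·I* = 0 + j24.55 VA.
Step 7 — Real power: P = Re(S) = 0 W.
Step 8 — Reactive power: Q = Im(S) = 24.55 VAR.
Step 9 — Apparent power: |S| = 24.55 VA.
Step 10 — Power factor: PF = P/|S| = 0 (lagging).

(a) P = 0 W  (b) Q = 24.55 VAR  (c) S = 24.55 VA  (d) PF = 0 (lagging)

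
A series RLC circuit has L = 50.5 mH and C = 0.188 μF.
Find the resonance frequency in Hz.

Step 1 — Resonance condition Im(Z)=0 gives ω₀ = 1/√(LC).
Step 2 — ω₀ = 1/√(0.0505·1.88e-07) = 1.026e+04 rad/s.
Step 3 — f₀ = ω₀/(2π) = 1633 Hz.

f₀ = 1633 Hz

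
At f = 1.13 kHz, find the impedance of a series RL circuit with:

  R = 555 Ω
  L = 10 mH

Step 1 — Angular frequency: ω = 2π·f = 2π·1130 = 7100 rad/s.
Step 2 — Component impedances:
  R: Z = R = 555 Ω
  L: Z = jωL = j·7100·0.01 = 0 + j71 Ω
Step 3 — Series combination: Z_total = R + L = 555 + j71 Ω = 559.5∠7.3° Ω.

Z = 555 + j71 Ω = 559.5∠7.3° Ω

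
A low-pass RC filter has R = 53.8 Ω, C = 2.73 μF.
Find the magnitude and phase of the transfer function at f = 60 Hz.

Step 1 — Angular frequency: ω = 2π·60 = 377 rad/s.
Step 2 — Transfer function: H(jω) = 1/(1 + jωRC).
Step 3 — Denominator: 1 + jωRC = 1 + j·377·53.8·2.73e-06 = 1 + j0.05537.
Step 4 — H = 0.9969 - j0.0552.
Step 5 — Magnitude: |H| = 0.9985 (-0.0 dB); phase: φ = -3.2°.

|H| = 0.9985 (-0.0 dB), φ = -3.2°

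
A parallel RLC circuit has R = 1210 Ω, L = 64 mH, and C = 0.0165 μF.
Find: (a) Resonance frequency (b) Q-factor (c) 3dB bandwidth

Step 1 — Resonance: ω₀ = 1/√(LC) = 1/√(0.064·1.65e-08) = 3.077e+04 rad/s.
Step 2 — f₀ = ω₀/(2π) = 4898 Hz.
Step 3 — Parallel Q: Q = R/(ω₀L) = 1210/(3.077e+04·0.064) = 0.6144.
Step 4 — Bandwidth: Δω = ω₀/Q = 5.009e+04 rad/s; BW = Δω/(2π) = 7972 Hz.

(a) f₀ = 4898 Hz  (b) Q = 0.6144  (c) BW = 7972 Hz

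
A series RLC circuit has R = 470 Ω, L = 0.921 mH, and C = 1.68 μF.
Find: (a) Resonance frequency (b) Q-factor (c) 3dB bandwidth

Step 1 — Resonance condition Im(Z)=0 gives ω₀ = 1/√(LC).
Step 2 — ω₀ = 1/√(0.000921·1.68e-06) = 2.542e+04 rad/s.
Step 3 — f₀ = ω₀/(2π) = 4046 Hz.
Step 4 — Series Q: Q = ω₀L/R = 2.542e+04·0.000921/470 = 0.04982.
Step 5 — 3dB bandwidth: Δω = ω₀/Q = 5.103e+05 rad/s; BW = Δω/(2π) = 8.122e+04 Hz.

(a) f₀ = 4046 Hz  (b) Q = 0.04982  (c) BW = 8.122e+04 Hz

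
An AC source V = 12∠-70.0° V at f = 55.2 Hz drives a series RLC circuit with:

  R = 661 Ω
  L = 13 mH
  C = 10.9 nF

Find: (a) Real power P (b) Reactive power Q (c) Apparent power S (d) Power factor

Step 1 — Angular frequency: ω = 2π·f = 2π·55.2 = 346.8 rad/s.
Step 2 — Component impedances:
  R: Z = R = 661 Ω
  L: Z = jωL = j·346.8·0.013 = 0 + j4.509 Ω
  C: Z = 1/(jωC) = -j/(ω·C) = 0 - j2.645e+05 Ω
Step 3 — Series combination: Z_total = R + L + C = 661 - j2.645e+05 Ω = 2.645e+05∠-89.9° Ω.
Step 4 — Source phasor: V = 12∠-70.0° V = 4.104 - j11.28 V.
Step 5 — Current: I = V / Z = 4.267e-05 + j1.541e-05 A = 4.537e-05∠19.9° A.
Step 6 — Complex power: S = V·I* = 1.36e-06 - j0.0005444 VA.
Step 7 — Real power: P = Re(S) = 1.36e-06 W.
Step 8 — Reactive power: Q = Im(S) = -0.0005444 VAR.
Step 9 — Apparent power: |S| = 0.0005444 VA.
Step 10 — Power factor: PF = P/|S| = 0.002499 (leading).

(a) P = 1.36e-06 W  (b) Q = -0.0005444 VAR  (c) S = 0.0005444 VA  (d) PF = 0.002499 (leading)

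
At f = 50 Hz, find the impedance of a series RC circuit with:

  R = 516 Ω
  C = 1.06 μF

Step 1 — Angular frequency: ω = 2π·f = 2π·50 = 314.2 rad/s.
Step 2 — Component impedances:
  R: Z = R = 516 Ω
  C: Z = 1/(jωC) = -j/(ω·C) = 0 - j3003 Ω
Step 3 — Series combination: Z_total = R + C = 516 - j3003 Ω = 3047∠-80.2° Ω.

Z = 516 - j3003 Ω = 3047∠-80.2° Ω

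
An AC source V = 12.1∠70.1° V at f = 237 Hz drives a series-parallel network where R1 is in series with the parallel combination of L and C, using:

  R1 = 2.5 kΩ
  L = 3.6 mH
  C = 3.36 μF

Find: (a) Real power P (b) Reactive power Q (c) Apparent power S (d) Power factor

Step 1 — Angular frequency: ω = 2π·f = 2π·237 = 1489 rad/s.
Step 2 — Component impedances:
  R1: Z = R = 2500 Ω
  L: Z = jωL = j·1489·0.0036 = 0 + j5.361 Ω
  C: Z = 1/(jωC) = -j/(ω·C) = 0 - j199.9 Ω
Step 3 — Parallel branch: L || C = 1/(1/L + 1/C) = 0 + j5.509 Ω.
Step 4 — Series with R1: Z_total = R1 + (L || C) = 2500 + j5.509 Ω = 2500∠0.1° Ω.
Step 5 — Source phasor: V = 12.1∠70.1° V = 4.119 + j11.38 V.
Step 6 — Current: I = V / Z = 0.001657 + j0.004547 A = 0.00484∠70.0° A.
Step 7 — Complex power: S = V·I* = 0.05856 + j0.000129 VA.
Step 8 — Real power: P = Re(S) = 0.05856 W.
Step 9 — Reactive power: Q = Im(S) = 0.000129 VAR.
Step 10 — Apparent power: |S| = 0.05856 VA.
Step 11 — Power factor: PF = P/|S| = 1 (lagging).

(a) P = 0.05856 W  (b) Q = 0.000129 VAR  (c) S = 0.05856 VA  (d) PF = 1 (lagging)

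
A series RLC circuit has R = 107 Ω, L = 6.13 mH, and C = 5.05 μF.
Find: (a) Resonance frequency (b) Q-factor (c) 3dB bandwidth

Step 1 — Resonance: ω₀ = 1/√(LC) = 1/√(0.00613·5.05e-06) = 5684 rad/s.
Step 2 — f₀ = ω₀/(2π) = 904.6 Hz.
Step 3 — Series Q: Q = ω₀L/R = 5684·0.00613/107 = 0.3256.
Step 4 — Bandwidth: Δω = ω₀/Q = 1.746e+04 rad/s; BW = Δω/(2π) = 2778 Hz.

(a) f₀ = 904.6 Hz  (b) Q = 0.3256  (c) BW = 2778 Hz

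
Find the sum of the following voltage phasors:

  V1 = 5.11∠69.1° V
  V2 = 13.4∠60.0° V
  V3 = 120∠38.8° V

Step 1 — Convert each phasor to rectangular form:
  V1 = 5.11·(cos(69.1°) + j·sin(69.1°)) = 1.823 + j4.774 V
  V2 = 13.4·(cos(60.0°) + j·sin(60.0°)) = 6.7 + j11.6 V
  V3 = 120·(cos(38.8°) + j·sin(38.8°)) = 93.52 + j75.19 V
Step 2 — Sum components: V_total = 102 + j91.57 V.
Step 3 — Convert to polar: |V_total| = 137.1 V, ∠V_total = 41.9°.

V_total = 137.1∠41.9° V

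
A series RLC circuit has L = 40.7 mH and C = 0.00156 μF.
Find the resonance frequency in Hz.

Step 1 — Resonance condition Im(Z)=0 gives ω₀ = 1/√(LC).
Step 2 — ω₀ = 1/√(0.0407·1.56e-09) = 1.255e+05 rad/s.
Step 3 — f₀ = ω₀/(2π) = 1.997e+04 Hz.

f₀ = 1.997e+04 Hz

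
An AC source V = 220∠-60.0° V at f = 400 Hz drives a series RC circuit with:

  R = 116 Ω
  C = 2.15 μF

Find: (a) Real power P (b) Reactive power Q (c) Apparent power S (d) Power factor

Step 1 — Angular frequency: ω = 2π·f = 2π·400 = 2513 rad/s.
Step 2 — Component impedances:
  R: Z = R = 116 Ω
  C: Z = 1/(jωC) = -j/(ω·C) = 0 - j185.1 Ω
Step 3 — Series combination: Z_total = R + C = 116 - j185.1 Ω = 218.4∠-57.9° Ω.
Step 4 — Source phasor: V = 220∠-60.0° V = 110 - j190.5 V.
Step 5 — Current: I = V / Z = 1.007 - j0.03656 A = 1.007∠-2.1° A.
Step 6 — Complex power: S = V·I* = 117.7 - j187.8 VA.
Step 7 — Real power: P = Re(S) = 117.7 W.
Step 8 — Reactive power: Q = Im(S) = -187.8 VAR.
Step 9 — Apparent power: |S| = 221.6 VA.
Step 10 — Power factor: PF = P/|S| = 0.5311 (leading).

(a) P = 117.7 W  (b) Q = -187.8 VAR  (c) S = 221.6 VA  (d) PF = 0.5311 (leading)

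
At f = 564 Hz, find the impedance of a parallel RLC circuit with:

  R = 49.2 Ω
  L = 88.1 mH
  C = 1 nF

Step 1 — Angular frequency: ω = 2π·f = 2π·564 = 3544 rad/s.
Step 2 — Component impedances:
  R: Z = R = 49.2 Ω
  L: Z = jωL = j·3544·0.0881 = 0 + j312.2 Ω
  C: Z = 1/(jωC) = -j/(ω·C) = 0 - j2.822e+05 Ω
Step 3 — Parallel combination: 1/Z_total = 1/R + 1/L + 1/C; Z_total = 48.01 + j7.558 Ω = 48.6∠8.9° Ω.

Z = 48.01 + j7.558 Ω = 48.6∠8.9° Ω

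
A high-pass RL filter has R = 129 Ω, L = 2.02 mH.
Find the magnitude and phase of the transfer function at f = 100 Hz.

Step 1 — Angular frequency: ω = 2π·100 = 628.3 rad/s.
Step 2 — Transfer function: H(jω) = jωL/(R + jωL).
Step 3 — Numerator jωL = j·1.269; denominator R + jωL = 129 + j1.269.
Step 4 — H = 9.679e-05 + j0.009838.
Step 5 — Magnitude: |H| = 0.009838 (-40.1 dB); phase: φ = 89.4°.

|H| = 0.009838 (-40.1 dB), φ = 89.4°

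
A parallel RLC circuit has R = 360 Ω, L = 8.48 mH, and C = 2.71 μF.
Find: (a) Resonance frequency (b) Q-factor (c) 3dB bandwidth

Step 1 — Resonance: ω₀ = 1/√(LC) = 1/√(0.00848·2.71e-06) = 6597 rad/s.
Step 2 — f₀ = ω₀/(2π) = 1050 Hz.
Step 3 — Parallel Q: Q = R/(ω₀L) = 360/(6597·0.00848) = 6.436.
Step 4 — Bandwidth: Δω = ω₀/Q = 1025 rad/s; BW = Δω/(2π) = 163.1 Hz.

(a) f₀ = 1050 Hz  (b) Q = 6.436  (c) BW = 163.1 Hz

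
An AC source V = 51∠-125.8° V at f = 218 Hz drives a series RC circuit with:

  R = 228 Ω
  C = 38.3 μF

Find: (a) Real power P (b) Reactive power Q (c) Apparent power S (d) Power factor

Step 1 — Angular frequency: ω = 2π·f = 2π·218 = 1370 rad/s.
Step 2 — Component impedances:
  R: Z = R = 228 Ω
  C: Z = 1/(jωC) = -j/(ω·C) = 0 - j19.06 Ω
Step 3 — Series combination: Z_total = R + C = 228 - j19.06 Ω = 228.8∠-4.8° Ω.
Step 4 — Source phasor: V = 51∠-125.8° V = -29.83 - j41.36 V.
Step 5 — Current: I = V / Z = -0.1149 - j0.191 A = 0.2229∠-121.0° A.
Step 6 — Complex power: S = V·I* = 11.33 - j0.9471 VA.
Step 7 — Real power: P = Re(S) = 11.33 W.
Step 8 — Reactive power: Q = Im(S) = -0.9471 VAR.
Step 9 — Apparent power: |S| = 11.37 VA.
Step 10 — Power factor: PF = P/|S| = 0.9965 (leading).

(a) P = 11.33 W  (b) Q = -0.9471 VAR  (c) S = 11.37 VA  (d) PF = 0.9965 (leading)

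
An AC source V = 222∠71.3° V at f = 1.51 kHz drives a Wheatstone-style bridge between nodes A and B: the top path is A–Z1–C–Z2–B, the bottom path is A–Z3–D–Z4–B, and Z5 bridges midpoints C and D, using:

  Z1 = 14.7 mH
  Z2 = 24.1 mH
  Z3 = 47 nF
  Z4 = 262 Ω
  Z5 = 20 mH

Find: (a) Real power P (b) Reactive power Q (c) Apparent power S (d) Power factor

Step 1 — Angular frequency: ω = 2π·f = 2π·1510 = 9488 rad/s.
Step 2 — Component impedances:
  Z1: Z = jωL = j·9488·0.0147 = 0 + j139.5 Ω
  Z2: Z = jωL = j·9488·0.0241 = 0 + j228.7 Ω
  Z3: Z = 1/(jωC) = -j/(ω·C) = 0 - j2243 Ω
  Z4: Z = R = 262 Ω
  Z5: Z = jωL = j·9488·0.02 = 0 + j189.8 Ω
Step 3 — Bridge requires nodal analysis (the Z5 bridge couples midpoints C and D, so the two paths cannot be reduced to a simple series/parallel combination). Setting node B to ground and injecting 1 A at node A, the 3-node admittance system at A, C, D solves to V_A = Z_AB = 46.54 + j300.6 Ω = 304.2∠81.2° Ω.
Step 4 — Source phasor: V = 222∠71.3° V = 71.18 + j210.3 V.
Step 5 — Current: I = V / Z = 0.7189 - j0.1255 A = 0.7298∠-9.9° A.
Step 6 — Complex power: S = V·I* = 24.78 + j160.1 VA.
Step 7 — Real power: P = Re(S) = 24.78 W.
Step 8 — Reactive power: Q = Im(S) = 160.1 VAR.
Step 9 — Apparent power: |S| = 162 VA.
Step 10 — Power factor: PF = P/|S| = 0.153 (lagging).

(a) P = 24.78 W  (b) Q = 160.1 VAR  (c) S = 162 VA  (d) PF = 0.153 (lagging)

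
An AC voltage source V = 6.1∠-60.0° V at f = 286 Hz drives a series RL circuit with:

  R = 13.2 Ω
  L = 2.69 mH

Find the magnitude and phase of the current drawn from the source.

Step 1 — Angular frequency: ω = 2π·f = 2π·286 = 1797 rad/s.
Step 2 — Component impedances:
  R: Z = R = 13.2 Ω
  L: Z = jωL = j·1797·0.00269 = 0 + j4.834 Ω
Step 3 — Series combination: Z_total = R + L = 13.2 + j4.834 Ω = 14.06∠20.1° Ω.
Step 4 — Source phasor: V = 6.1∠-60.0° V = 3.05 - j5.283 V.
Step 5 — Ohm's law: I = V / Z_total = (3.05 - j5.283) / (13.2 + j4.834) = 0.07451 - j0.4275 A.
Step 6 — Convert to polar: |I| = 0.4339 A, ∠I = -80.1°.

I = 0.4339∠-80.1° A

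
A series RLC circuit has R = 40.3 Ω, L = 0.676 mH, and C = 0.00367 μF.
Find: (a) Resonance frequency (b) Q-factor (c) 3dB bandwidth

Step 1 — Resonance: ω₀ = 1/√(LC) = 1/√(0.000676·3.67e-09) = 6.349e+05 rad/s.
Step 2 — f₀ = ω₀/(2π) = 1.01e+05 Hz.
Step 3 — Series Q: Q = ω₀L/R = 6.349e+05·0.000676/40.3 = 10.65.
Step 4 — Bandwidth: Δω = ω₀/Q = 5.962e+04 rad/s; BW = Δω/(2π) = 9488 Hz.

(a) f₀ = 1.01e+05 Hz  (b) Q = 10.65  (c) BW = 9488 Hz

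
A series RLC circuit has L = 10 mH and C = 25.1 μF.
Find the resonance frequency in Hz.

Step 1 — Resonance condition Im(Z)=0 gives ω₀ = 1/√(LC).
Step 2 — ω₀ = 1/√(0.01·2.51e-05) = 1996 rad/s.
Step 3 — f₀ = ω₀/(2π) = 317.7 Hz.

f₀ = 317.7 Hz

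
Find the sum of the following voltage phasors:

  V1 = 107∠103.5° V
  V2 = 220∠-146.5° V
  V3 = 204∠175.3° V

Step 1 — Convert each phasor to rectangular form:
  V1 = 107·(cos(103.5°) + j·sin(103.5°)) = -24.98 + j104 V
  V2 = 220·(cos(-146.5°) + j·sin(-146.5°)) = -183.5 - j121.4 V
  V3 = 204·(cos(175.3°) + j·sin(175.3°)) = -203.3 + j16.72 V
Step 2 — Sum components: V_total = -411.7 - j0.6671 V.
Step 3 — Convert to polar: |V_total| = 411.7 V, ∠V_total = -179.9°.

V_total = 411.7∠-179.9° V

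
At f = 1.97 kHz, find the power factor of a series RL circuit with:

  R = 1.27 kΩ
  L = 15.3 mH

Step 1 — Angular frequency: ω = 2π·f = 2π·1970 = 1.238e+04 rad/s.
Step 2 — Component impedances:
  R: Z = R = 1270 Ω
  L: Z = jωL = j·1.238e+04·0.0153 = 0 + j189.4 Ω
Step 3 — Series combination: Z_total = R + L = 1270 + j189.4 Ω = 1284∠8.5° Ω.
Step 4 — Power factor: PF = cos(φ) = Re(Z)/|Z| = 1270/1284 = 0.9891.
Step 5 — Type: Im(Z) = 189.4 ⇒ lagging (phase φ = 8.5°).

PF = 0.9891 (lagging, φ = 8.5°)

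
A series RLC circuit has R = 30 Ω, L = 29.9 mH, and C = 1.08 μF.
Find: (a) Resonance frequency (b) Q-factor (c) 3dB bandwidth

Step 1 — Resonance: ω₀ = 1/√(LC) = 1/√(0.0299·1.08e-06) = 5565 rad/s.
Step 2 — f₀ = ω₀/(2π) = 885.7 Hz.
Step 3 — Series Q: Q = ω₀L/R = 5565·0.0299/30 = 5.546.
Step 4 — Bandwidth: Δω = ω₀/Q = 1003 rad/s; BW = Δω/(2π) = 159.7 Hz.

(a) f₀ = 885.7 Hz  (b) Q = 5.546  (c) BW = 159.7 Hz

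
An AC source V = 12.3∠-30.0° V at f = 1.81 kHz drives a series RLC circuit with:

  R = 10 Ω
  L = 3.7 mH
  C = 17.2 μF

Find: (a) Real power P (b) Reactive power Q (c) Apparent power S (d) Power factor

Step 1 — Angular frequency: ω = 2π·f = 2π·1810 = 1.137e+04 rad/s.
Step 2 — Component impedances:
  R: Z = R = 10 Ω
  L: Z = jωL = j·1.137e+04·0.0037 = 0 + j42.08 Ω
  C: Z = 1/(jωC) = -j/(ω·C) = 0 - j5.112 Ω
Step 3 — Series combination: Z_total = R + L + C = 10 + j36.97 Ω = 38.29∠74.9° Ω.
Step 4 — Source phasor: V = 12.3∠-30.0° V = 10.65 - j6.15 V.
Step 5 — Current: I = V / Z = -0.08239 - j0.3104 A = 0.3212∠-104.9° A.
Step 6 — Complex power: S = V·I* = 1.032 + j3.814 VA.
Step 7 — Real power: P = Re(S) = 1.032 W.
Step 8 — Reactive power: Q = Im(S) = 3.814 VAR.
Step 9 — Apparent power: |S| = 3.951 VA.
Step 10 — Power factor: PF = P/|S| = 0.2611 (lagging).

(a) P = 1.032 W  (b) Q = 3.814 VAR  (c) S = 3.951 VA  (d) PF = 0.2611 (lagging)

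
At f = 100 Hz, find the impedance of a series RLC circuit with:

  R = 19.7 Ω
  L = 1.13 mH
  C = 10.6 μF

Step 1 — Angular frequency: ω = 2π·f = 2π·100 = 628.3 rad/s.
Step 2 — Component impedances:
  R: Z = R = 19.7 Ω
  L: Z = jωL = j·628.3·0.00113 = 0 + j0.71 Ω
  C: Z = 1/(jωC) = -j/(ω·C) = 0 - j150.1 Ω
Step 3 — Series combination: Z_total = R + L + C = 19.7 - j149.4 Ω = 150.7∠-82.5° Ω.

Z = 19.7 - j149.4 Ω = 150.7∠-82.5° Ω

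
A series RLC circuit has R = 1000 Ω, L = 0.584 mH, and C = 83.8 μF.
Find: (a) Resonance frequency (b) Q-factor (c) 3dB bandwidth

Step 1 — Resonance: ω₀ = 1/√(LC) = 1/√(0.000584·8.38e-05) = 4520 rad/s.
Step 2 — f₀ = ω₀/(2π) = 719.4 Hz.
Step 3 — Series Q: Q = ω₀L/R = 4520·0.000584/1000 = 0.00264.
Step 4 — Bandwidth: Δω = ω₀/Q = 1.712e+06 rad/s; BW = Δω/(2π) = 2.725e+05 Hz.

(a) f₀ = 719.4 Hz  (b) Q = 0.00264  (c) BW = 2.725e+05 Hz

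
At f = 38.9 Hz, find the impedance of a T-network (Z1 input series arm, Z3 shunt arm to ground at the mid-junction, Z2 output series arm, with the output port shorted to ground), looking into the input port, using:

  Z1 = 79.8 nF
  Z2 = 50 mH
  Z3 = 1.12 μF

Step 1 — Angular frequency: ω = 2π·f = 2π·38.9 = 244.4 rad/s.
Step 2 — Component impedances:
  Z1: Z = 1/(jωC) = -j/(ω·C) = 0 - j5.127e+04 Ω
  Z2: Z = jωL = j·244.4·0.05 = 0 + j12.22 Ω
  Z3: Z = 1/(jωC) = -j/(ω·C) = 0 - j3653 Ω
Step 3 — With the output port shorted to ground, the output series arm Z2 runs from the junction to ground; the shunt arm Z3 also runs from the junction to ground. They appear in parallel: Z3 || Z2 = 0 + j12.26 Ω.
Step 4 — Series with input arm Z1: Z_in = Z1 + (Z3 || Z2) = 0 - j5.126e+04 Ω = 5.126e+04∠-90.0° Ω.

Z = 0 - j5.126e+04 Ω = 5.126e+04∠-90.0° Ω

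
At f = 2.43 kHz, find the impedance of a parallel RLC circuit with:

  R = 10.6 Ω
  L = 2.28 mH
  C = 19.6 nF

Step 1 — Angular frequency: ω = 2π·f = 2π·2430 = 1.527e+04 rad/s.
Step 2 — Component impedances:
  R: Z = R = 10.6 Ω
  L: Z = jωL = j·1.527e+04·0.00228 = 0 + j34.81 Ω
  C: Z = 1/(jωC) = -j/(ω·C) = 0 - j3342 Ω
Step 3 — Parallel combination: 1/Z_total = 1/R + 1/L + 1/C; Z_total = 9.718 + j2.928 Ω = 10.15∠16.8° Ω.

Z = 9.718 + j2.928 Ω = 10.15∠16.8° Ω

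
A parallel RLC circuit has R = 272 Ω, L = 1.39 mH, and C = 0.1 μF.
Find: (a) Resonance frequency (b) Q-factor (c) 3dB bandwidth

Step 1 — Resonance: ω₀ = 1/√(LC) = 1/√(0.00139·1e-07) = 8.482e+04 rad/s.
Step 2 — f₀ = ω₀/(2π) = 1.35e+04 Hz.
Step 3 — Parallel Q: Q = R/(ω₀L) = 272/(8.482e+04·0.00139) = 2.307.
Step 4 — Bandwidth: Δω = ω₀/Q = 3.676e+04 rad/s; BW = Δω/(2π) = 5851 Hz.

(a) f₀ = 1.35e+04 Hz  (b) Q = 2.307  (c) BW = 5851 Hz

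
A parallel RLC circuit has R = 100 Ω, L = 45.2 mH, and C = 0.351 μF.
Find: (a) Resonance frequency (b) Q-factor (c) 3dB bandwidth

Step 1 — Resonance: ω₀ = 1/√(LC) = 1/√(0.0452·3.51e-07) = 7939 rad/s.
Step 2 — f₀ = ω₀/(2π) = 1264 Hz.
Step 3 — Parallel Q: Q = R/(ω₀L) = 100/(7939·0.0452) = 0.2787.
Step 4 — Bandwidth: Δω = ω₀/Q = 2.849e+04 rad/s; BW = Δω/(2π) = 4534 Hz.

(a) f₀ = 1264 Hz  (b) Q = 0.2787  (c) BW = 4534 Hz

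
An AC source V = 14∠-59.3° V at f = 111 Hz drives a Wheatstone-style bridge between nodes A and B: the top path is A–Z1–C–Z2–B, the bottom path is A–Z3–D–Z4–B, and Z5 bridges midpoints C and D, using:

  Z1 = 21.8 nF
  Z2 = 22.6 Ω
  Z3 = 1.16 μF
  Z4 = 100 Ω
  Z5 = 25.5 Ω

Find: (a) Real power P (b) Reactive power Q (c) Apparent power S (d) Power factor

Step 1 — Angular frequency: ω = 2π·f = 2π·111 = 697.4 rad/s.
Step 2 — Component impedances:
  Z1: Z = 1/(jωC) = -j/(ω·C) = 0 - j6.577e+04 Ω
  Z2: Z = R = 22.6 Ω
  Z3: Z = 1/(jωC) = -j/(ω·C) = 0 - j1236 Ω
  Z4: Z = R = 100 Ω
  Z5: Z = R = 25.5 Ω
Step 3 — Bridge requires nodal analysis (the Z5 bridge couples midpoints C and D, so the two paths cannot be reduced to a simple series/parallel combination). Setting node B to ground and injecting 1 A at node A, the 3-node admittance system at A, C, D solves to V_A = Z_AB = 31.85 - j1213 Ω = 1214∠-88.5° Ω.
Step 4 — Source phasor: V = 14∠-59.3° V = 7.148 - j12.04 V.
Step 5 — Current: I = V / Z = 0.01007 + j0.005627 A = 0.01154∠29.2° A.
Step 6 — Complex power: S = V·I* = 0.004238 - j0.1614 VA.
Step 7 — Real power: P = Re(S) = 0.004238 W.
Step 8 — Reactive power: Q = Im(S) = -0.1614 VAR.
Step 9 — Apparent power: |S| = 0.1615 VA.
Step 10 — Power factor: PF = P/|S| = 0.02624 (leading).

(a) P = 0.004238 W  (b) Q = -0.1614 VAR  (c) S = 0.1615 VA  (d) PF = 0.02624 (leading)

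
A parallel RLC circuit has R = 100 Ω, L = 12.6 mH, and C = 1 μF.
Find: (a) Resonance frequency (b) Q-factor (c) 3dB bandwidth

Step 1 — Resonance: ω₀ = 1/√(LC) = 1/√(0.0126·1e-06) = 8909 rad/s.
Step 2 — f₀ = ω₀/(2π) = 1418 Hz.
Step 3 — Parallel Q: Q = R/(ω₀L) = 100/(8909·0.0126) = 0.8909.
Step 4 — Bandwidth: Δω = ω₀/Q = 1e+04 rad/s; BW = Δω/(2π) = 1592 Hz.

(a) f₀ = 1418 Hz  (b) Q = 0.8909  (c) BW = 1592 Hz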